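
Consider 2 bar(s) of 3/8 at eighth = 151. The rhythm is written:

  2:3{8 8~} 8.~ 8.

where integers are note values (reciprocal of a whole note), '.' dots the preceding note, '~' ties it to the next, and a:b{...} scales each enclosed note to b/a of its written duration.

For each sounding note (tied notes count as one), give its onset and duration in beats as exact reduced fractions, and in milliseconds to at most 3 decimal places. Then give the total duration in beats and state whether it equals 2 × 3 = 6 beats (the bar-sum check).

1) 0.0ms=0b +596.026ms=3/2b
2) 596.026ms=3/2b +1788.079ms=9/2b
Σ=6b of 6 (151bpm 3/8) — PASS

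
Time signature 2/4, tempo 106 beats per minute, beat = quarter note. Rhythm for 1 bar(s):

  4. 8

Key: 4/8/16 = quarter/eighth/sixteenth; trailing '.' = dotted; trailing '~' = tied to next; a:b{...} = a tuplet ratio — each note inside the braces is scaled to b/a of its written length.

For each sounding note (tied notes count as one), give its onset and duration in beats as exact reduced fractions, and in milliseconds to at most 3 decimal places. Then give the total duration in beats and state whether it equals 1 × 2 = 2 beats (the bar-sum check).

1) 0.0ms=0b +849.057ms=3/2b
2) 849.057ms=3/2b +283.019ms=1/2b
Σ=2b of 2 (106bpm 2/4) — PASS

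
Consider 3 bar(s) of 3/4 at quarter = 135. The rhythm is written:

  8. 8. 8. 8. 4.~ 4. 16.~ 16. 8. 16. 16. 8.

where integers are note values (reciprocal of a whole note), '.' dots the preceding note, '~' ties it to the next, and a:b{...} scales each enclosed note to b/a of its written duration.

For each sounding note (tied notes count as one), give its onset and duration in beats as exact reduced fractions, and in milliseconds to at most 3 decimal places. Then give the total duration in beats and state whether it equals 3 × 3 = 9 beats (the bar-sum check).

1) 0.0ms=0b +333.333ms=3/4b
2) 333.333ms=3/4b +333.333ms=3/4b
3) 666.667ms=3/2b +333.333ms=3/4b
4) 1000.0ms=9/4b +333.333ms=3/4b
5) 1333.333ms=3b +1333.333ms=3b
6) 2666.667ms=6b +333.333ms=3/4b
7) 3000.0ms=27/4b +333.333ms=3/4b
8) 3333.333ms=15/2b +166.667ms=3/8b
9) 3500.0ms=63/8b +166.667ms=3/8b
10) 3666.667ms=33/4b +333.333ms=3/4b
Σ=9b of 9 (135bpm 3/4) — PASS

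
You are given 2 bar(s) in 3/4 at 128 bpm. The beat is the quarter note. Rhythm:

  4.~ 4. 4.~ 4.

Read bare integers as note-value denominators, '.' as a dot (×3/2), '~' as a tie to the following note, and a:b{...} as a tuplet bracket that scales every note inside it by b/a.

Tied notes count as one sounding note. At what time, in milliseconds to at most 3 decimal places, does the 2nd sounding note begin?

1. 0.0ms @ 0 + 1406.25ms (3)
2. 1406.25ms @ 3 + 1406.25ms (3)

note 2 onset = 3b = 1406.25ms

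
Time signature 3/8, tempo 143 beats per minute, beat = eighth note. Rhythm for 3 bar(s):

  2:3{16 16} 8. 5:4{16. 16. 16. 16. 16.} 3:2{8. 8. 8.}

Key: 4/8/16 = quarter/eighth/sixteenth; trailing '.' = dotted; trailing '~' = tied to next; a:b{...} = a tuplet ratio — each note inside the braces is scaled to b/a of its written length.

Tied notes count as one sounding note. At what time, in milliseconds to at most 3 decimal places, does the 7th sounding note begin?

note 7 onset = 24/5b = 2013.986ms

1. 0.0ms @ 0 + 314.685ms (3/4)
2. 314.685ms @ 3/4 + 314.685ms (3/4)
3. 629.371ms @ 3/2 + 629.371ms (3/2)
4. 1258.741ms @ 3 + 251.748ms (3/5)
5. 1510.49ms @ 18/5 + 251.748ms (3/5)
6. 1762.238ms @ 21/5 + 251.748ms (3/5)
7. 2013.986ms @ 24/5 + 251.748ms (3/5)
8. 2265.734ms @ 27/5 + 251.748ms (3/5)
9. 2517.483ms @ 6 + 419.58ms (1)
10. 2937.063ms @ 7 + 419.58ms (1)
11. 3356.643ms @ 8 + 419.58ms (1)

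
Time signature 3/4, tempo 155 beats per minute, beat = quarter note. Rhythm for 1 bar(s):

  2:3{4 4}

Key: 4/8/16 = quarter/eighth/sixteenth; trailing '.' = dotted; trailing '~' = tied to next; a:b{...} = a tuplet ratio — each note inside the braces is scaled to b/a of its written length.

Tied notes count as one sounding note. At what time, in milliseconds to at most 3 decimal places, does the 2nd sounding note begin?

note 2 onset = 3/2b = 580.645ms

1. 0.0ms @ 0 + 580.645ms (3/2)
2. 580.645ms @ 3/2 + 580.645ms (3/2)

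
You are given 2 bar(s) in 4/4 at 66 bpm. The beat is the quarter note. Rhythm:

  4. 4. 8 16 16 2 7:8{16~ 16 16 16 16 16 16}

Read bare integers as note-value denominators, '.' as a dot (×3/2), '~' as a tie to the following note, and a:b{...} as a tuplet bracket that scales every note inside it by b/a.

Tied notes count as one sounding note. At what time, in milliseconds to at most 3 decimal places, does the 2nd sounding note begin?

note 2 onset = 3/2b = 1363.636ms

1. 0.0ms @ 0 + 1363.636ms (3/2)
2. 1363.636ms @ 3/2 + 1363.636ms (3/2)
3. 2727.273ms @ 3 + 454.545ms (1/2)
4. 3181.818ms @ 7/2 + 227.273ms (1/4)
5. 3409.091ms @ 15/4 + 227.273ms (1/4)
6. 3636.364ms @ 4 + 1818.182ms (2)
7. 5454.545ms @ 6 + 519.481ms (4/7)
8. 5974.026ms @ 46/7 + 259.74ms (2/7)
9. 6233.766ms @ 48/7 + 259.74ms (2/7)
10. 6493.506ms @ 50/7 + 259.74ms (2/7)
11. 6753.247ms @ 52/7 + 259.74ms (2/7)
12. 7012.987ms @ 54/7 + 259.74ms (2/7)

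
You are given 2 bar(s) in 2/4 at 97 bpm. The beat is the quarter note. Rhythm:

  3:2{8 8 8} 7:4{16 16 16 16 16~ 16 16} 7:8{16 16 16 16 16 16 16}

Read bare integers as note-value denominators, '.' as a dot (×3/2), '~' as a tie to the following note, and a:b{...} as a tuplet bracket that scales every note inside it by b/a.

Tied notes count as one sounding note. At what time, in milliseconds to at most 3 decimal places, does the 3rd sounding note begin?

1. 0.0ms @ 0 + 206.186ms (1/3)
2. 206.186ms @ 1/3 + 206.186ms (1/3)
3. 412.371ms @ 2/3 + 206.186ms (1/3)
4. 618.557ms @ 1 + 88.365ms (1/7)
5. 706.922ms @ 8/7 + 88.365ms (1/7)
6. 795.287ms @ 9/7 + 88.365ms (1/7)
7. 883.652ms @ 10/7 + 88.365ms (1/7)
8. 972.018ms @ 11/7 + 176.73ms (2/7)
9. 1148.748ms @ 13/7 + 88.365ms (1/7)
10. 1237.113ms @ 2 + 176.73ms (2/7)
11. 1413.844ms @ 16/7 + 176.73ms (2/7)
12. 1590.574ms @ 18/7 + 176.73ms (2/7)
13. 1767.305ms @ 20/7 + 176.73ms (2/7)
14. 1944.035ms @ 22/7 + 176.73ms (2/7)
15. 2120.766ms @ 24/7 + 176.73ms (2/7)
16. 2297.496ms @ 26/7 + 176.73ms (2/7)

note 3 onset = 2/3b = 412.371ms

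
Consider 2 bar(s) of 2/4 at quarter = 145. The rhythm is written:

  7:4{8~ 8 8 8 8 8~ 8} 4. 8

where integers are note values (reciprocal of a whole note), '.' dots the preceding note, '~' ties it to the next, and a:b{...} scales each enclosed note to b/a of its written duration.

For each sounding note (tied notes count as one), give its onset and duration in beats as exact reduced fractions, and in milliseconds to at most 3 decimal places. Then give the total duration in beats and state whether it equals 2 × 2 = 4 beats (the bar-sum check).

1) 0.0ms=0b +236.453ms=4/7b
2) 236.453ms=4/7b +118.227ms=2/7b
3) 354.68ms=6/7b +118.227ms=2/7b
4) 472.906ms=8/7b +118.227ms=2/7b
5) 591.133ms=10/7b +236.453ms=4/7b
6) 827.586ms=2b +620.69ms=3/2b
7) 1448.276ms=7/2b +206.897ms=1/2b
Σ=4b of 4 (145bpm 2/4) — PASS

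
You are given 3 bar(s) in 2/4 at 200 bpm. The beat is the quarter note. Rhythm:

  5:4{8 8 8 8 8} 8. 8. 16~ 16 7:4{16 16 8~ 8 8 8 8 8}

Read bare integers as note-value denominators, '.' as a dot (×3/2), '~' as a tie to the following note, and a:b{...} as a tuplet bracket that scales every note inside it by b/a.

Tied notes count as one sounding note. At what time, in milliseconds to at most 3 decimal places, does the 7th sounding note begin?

1. 0.0ms @ 0 + 120.0ms (2/5)
2. 120.0ms @ 2/5 + 120.0ms (2/5)
3. 240.0ms @ 4/5 + 120.0ms (2/5)
4. 360.0ms @ 6/5 + 120.0ms (2/5)
5. 480.0ms @ 8/5 + 120.0ms (2/5)
6. 600.0ms @ 2 + 225.0ms (3/4)
7. 825.0ms @ 11/4 + 225.0ms (3/4)
8. 1050.0ms @ 7/2 + 150.0ms (1/2)
9. 1200.0ms @ 4 + 42.857ms (1/7)
10. 1242.857ms @ 29/7 + 42.857ms (1/7)
11. 1285.714ms @ 30/7 + 171.429ms (4/7)
12. 1457.143ms @ 34/7 + 85.714ms (2/7)
13. 1542.857ms @ 36/7 + 85.714ms (2/7)
14. 1628.571ms @ 38/7 + 85.714ms (2/7)
15. 1714.286ms @ 40/7 + 85.714ms (2/7)

note 7 onset = 11/4b = 825.0ms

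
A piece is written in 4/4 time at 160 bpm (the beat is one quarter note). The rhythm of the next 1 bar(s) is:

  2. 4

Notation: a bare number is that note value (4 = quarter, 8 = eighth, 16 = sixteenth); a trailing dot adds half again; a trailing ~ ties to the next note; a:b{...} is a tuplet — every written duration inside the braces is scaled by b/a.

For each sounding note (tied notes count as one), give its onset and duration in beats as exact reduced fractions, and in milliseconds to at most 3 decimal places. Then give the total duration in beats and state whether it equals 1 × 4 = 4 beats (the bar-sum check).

1) 0.0ms=0b +1125.0ms=3b
2) 1125.0ms=3b +375.0ms=1b
Σ=4b of 4 (160bpm 4/4) — PASS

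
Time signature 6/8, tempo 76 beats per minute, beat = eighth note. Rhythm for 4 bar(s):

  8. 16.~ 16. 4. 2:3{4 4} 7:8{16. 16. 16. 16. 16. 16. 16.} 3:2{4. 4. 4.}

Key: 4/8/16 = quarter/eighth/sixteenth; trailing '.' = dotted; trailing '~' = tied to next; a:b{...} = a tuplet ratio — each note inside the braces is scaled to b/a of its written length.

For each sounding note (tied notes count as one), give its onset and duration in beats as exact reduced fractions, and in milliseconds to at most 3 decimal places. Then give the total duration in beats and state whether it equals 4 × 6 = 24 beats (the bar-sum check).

1) 0.0ms=0b +1184.211ms=3/2b
2) 1184.211ms=3/2b +1184.211ms=3/2b
3) 2368.421ms=3b +2368.421ms=3b
4) 4736.842ms=6b +2368.421ms=3b
5) 7105.263ms=9b +2368.421ms=3b
6) 9473.684ms=12b +676.692ms=6/7b
7) 10150.376ms=90/7b +676.692ms=6/7b
8) 10827.068ms=96/7b +676.692ms=6/7b
9) 11503.759ms=102/7b +676.692ms=6/7b
10) 12180.451ms=108/7b +676.692ms=6/7b
11) 12857.143ms=114/7b +676.692ms=6/7b
12) 13533.835ms=120/7b +676.692ms=6/7b
13) 14210.526ms=18b +1578.947ms=2b
14) 15789.474ms=20b +1578.947ms=2b
15) 17368.421ms=22b +1578.947ms=2b
Σ=24b of 24 (76bpm 6/8) — PASS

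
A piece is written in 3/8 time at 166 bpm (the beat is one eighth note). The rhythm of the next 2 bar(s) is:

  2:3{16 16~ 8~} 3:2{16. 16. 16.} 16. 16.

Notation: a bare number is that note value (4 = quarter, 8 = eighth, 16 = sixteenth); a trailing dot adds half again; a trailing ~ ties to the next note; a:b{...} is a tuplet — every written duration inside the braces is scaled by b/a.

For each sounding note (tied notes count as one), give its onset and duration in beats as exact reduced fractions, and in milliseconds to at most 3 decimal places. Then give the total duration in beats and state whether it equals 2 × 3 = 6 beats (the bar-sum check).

1) 0.0ms=0b +271.084ms=3/4b
2) 271.084ms=3/4b +993.976ms=11/4b
3) 1265.06ms=7/2b +180.723ms=1/2b
4) 1445.783ms=4b +180.723ms=1/2b
5) 1626.506ms=9/2b +271.084ms=3/4b
6) 1897.59ms=21/4b +271.084ms=3/4b
Σ=6b of 6 (166bpm 3/8) — PASS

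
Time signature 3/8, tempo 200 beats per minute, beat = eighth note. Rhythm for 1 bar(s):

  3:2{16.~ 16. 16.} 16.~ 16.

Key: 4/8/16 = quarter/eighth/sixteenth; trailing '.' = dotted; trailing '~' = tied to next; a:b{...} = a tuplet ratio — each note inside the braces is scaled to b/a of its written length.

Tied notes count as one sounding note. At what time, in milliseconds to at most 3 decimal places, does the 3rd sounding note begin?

note 3 onset = 3/2b = 450.0ms

1. 0.0ms @ 0 + 300.0ms (1)
2. 300.0ms @ 1 + 150.0ms (1/2)
3. 450.0ms @ 3/2 + 450.0ms (3/2)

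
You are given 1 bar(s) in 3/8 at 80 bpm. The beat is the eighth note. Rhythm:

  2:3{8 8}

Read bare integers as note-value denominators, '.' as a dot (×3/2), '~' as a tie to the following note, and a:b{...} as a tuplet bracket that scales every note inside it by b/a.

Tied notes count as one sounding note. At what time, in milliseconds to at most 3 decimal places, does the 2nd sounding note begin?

note 2 onset = 3/2b = 1125.0ms

1. 0.0ms @ 0 + 1125.0ms (3/2)
2. 1125.0ms @ 3/2 + 1125.0ms (3/2)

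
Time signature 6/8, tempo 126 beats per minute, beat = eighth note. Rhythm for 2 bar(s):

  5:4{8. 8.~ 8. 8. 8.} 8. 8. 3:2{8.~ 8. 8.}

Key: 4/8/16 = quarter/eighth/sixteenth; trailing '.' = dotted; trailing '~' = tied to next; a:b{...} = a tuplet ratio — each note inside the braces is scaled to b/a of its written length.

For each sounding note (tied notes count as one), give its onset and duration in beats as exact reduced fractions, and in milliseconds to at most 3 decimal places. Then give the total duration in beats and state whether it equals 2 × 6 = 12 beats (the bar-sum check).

1) 0.0ms=0b +571.429ms=6/5b
2) 571.429ms=6/5b +1142.857ms=12/5b
3) 1714.286ms=18/5b +571.429ms=6/5b
4) 2285.714ms=24/5b +571.429ms=6/5b
5) 2857.143ms=6b +714.286ms=3/2b
6) 3571.429ms=15/2b +714.286ms=3/2b
7) 4285.714ms=9b +952.381ms=2b
8) 5238.095ms=11b +476.19ms=1b
Σ=12b of 12 (126bpm 6/8) — PASS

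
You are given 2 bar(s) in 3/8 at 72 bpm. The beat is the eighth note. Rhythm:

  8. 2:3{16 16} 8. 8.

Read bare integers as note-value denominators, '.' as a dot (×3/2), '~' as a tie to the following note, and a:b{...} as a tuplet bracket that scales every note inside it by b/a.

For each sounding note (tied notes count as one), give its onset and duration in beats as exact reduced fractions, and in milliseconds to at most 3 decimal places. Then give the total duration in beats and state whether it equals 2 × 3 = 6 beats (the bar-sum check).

1) 0.0ms=0b +1250.0ms=3/2b
2) 1250.0ms=3/2b +625.0ms=3/4b
3) 1875.0ms=9/4b +625.0ms=3/4b
4) 2500.0ms=3b +1250.0ms=3/2b
5) 3750.0ms=9/2b +1250.0ms=3/2b
Σ=6b of 6 (72bpm 3/8) — PASS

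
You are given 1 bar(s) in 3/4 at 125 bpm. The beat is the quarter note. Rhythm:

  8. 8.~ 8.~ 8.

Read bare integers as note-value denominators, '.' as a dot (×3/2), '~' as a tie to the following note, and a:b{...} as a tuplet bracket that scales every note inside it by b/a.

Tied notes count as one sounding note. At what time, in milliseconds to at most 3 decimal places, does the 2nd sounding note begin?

1. 0.0ms @ 0 + 360.0ms (3/4)
2. 360.0ms @ 3/4 + 1080.0ms (9/4)

note 2 onset = 3/4b = 360.0ms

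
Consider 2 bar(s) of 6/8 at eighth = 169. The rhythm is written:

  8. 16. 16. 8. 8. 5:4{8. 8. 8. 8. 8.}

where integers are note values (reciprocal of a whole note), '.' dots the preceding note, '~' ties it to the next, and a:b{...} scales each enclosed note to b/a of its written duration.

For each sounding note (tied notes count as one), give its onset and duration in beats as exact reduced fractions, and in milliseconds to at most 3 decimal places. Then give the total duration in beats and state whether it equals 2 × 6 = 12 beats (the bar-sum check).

1) 0.0ms=0b +532.544ms=3/2b
2) 532.544ms=3/2b +266.272ms=3/4b
3) 798.817ms=9/4b +266.272ms=3/4b
4) 1065.089ms=3b +532.544ms=3/2b
5) 1597.633ms=9/2b +532.544ms=3/2b
6) 2130.178ms=6b +426.036ms=6/5b
7) 2556.213ms=36/5b +426.036ms=6/5b
8) 2982.249ms=42/5b +426.036ms=6/5b
9) 3408.284ms=48/5b +426.036ms=6/5b
10) 3834.32ms=54/5b +426.036ms=6/5b
Σ=12b of 12 (169bpm 6/8) — PASS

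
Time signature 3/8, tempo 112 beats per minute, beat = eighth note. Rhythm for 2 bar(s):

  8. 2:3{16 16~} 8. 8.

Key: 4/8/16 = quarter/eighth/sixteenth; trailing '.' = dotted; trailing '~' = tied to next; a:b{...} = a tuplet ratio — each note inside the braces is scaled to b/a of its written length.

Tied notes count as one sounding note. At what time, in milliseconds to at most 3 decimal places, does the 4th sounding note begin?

note 4 onset = 9/2b = 2410.714ms

1. 0.0ms @ 0 + 803.571ms (3/2)
2. 803.571ms @ 3/2 + 401.786ms (3/4)
3. 1205.357ms @ 9/4 + 1205.357ms (9/4)
4. 2410.714ms @ 9/2 + 803.571ms (3/2)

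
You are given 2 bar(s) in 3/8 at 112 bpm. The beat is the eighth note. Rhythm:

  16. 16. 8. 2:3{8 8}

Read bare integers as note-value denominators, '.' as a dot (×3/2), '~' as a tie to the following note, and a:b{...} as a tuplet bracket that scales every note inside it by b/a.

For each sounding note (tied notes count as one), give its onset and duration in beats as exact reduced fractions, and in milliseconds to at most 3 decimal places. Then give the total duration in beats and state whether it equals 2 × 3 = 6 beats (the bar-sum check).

1) 0.0ms=0b +401.786ms=3/4b
2) 401.786ms=3/4b +401.786ms=3/4b
3) 803.571ms=3/2b +803.571ms=3/2b
4) 1607.143ms=3b +803.571ms=3/2b
5) 2410.714ms=9/2b +803.571ms=3/2b
Σ=6b of 6 (112bpm 3/8) — PASS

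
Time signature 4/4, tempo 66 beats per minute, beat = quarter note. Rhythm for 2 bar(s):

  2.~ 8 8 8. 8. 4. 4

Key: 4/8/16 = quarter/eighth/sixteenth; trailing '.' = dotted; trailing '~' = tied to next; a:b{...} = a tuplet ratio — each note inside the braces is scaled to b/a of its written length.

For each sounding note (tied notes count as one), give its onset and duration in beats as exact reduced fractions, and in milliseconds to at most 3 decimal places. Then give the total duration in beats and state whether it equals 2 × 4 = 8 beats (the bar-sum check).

1) 0.0ms=0b +3181.818ms=7/2b
2) 3181.818ms=7/2b +454.545ms=1/2b
3) 3636.364ms=4b +681.818ms=3/4b
4) 4318.182ms=19/4b +681.818ms=3/4b
5) 5000.0ms=11/2b +1363.636ms=3/2b
6) 6363.636ms=7b +909.091ms=1b
Σ=8b of 8 (66bpm 4/4) — PASS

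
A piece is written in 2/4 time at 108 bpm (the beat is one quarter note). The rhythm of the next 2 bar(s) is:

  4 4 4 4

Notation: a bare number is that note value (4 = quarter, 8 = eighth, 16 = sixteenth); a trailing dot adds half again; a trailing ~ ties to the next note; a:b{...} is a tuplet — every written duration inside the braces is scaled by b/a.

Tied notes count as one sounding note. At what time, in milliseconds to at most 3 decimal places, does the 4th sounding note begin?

note 4 onset = 3b = 1666.667ms

1. 0.0ms @ 0 + 555.556ms (1)
2. 555.556ms @ 1 + 555.556ms (1)
3. 1111.111ms @ 2 + 555.556ms (1)
4. 1666.667ms @ 3 + 555.556ms (1)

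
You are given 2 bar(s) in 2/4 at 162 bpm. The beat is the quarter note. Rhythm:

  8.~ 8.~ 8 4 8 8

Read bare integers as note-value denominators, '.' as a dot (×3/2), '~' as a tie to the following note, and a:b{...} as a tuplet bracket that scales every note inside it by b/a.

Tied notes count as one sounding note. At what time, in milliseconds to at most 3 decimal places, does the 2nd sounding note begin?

1. 0.0ms @ 0 + 740.741ms (2)
2. 740.741ms @ 2 + 370.37ms (1)
3. 1111.111ms @ 3 + 185.185ms (1/2)
4. 1296.296ms @ 7/2 + 185.185ms (1/2)

note 2 onset = 2b = 740.741ms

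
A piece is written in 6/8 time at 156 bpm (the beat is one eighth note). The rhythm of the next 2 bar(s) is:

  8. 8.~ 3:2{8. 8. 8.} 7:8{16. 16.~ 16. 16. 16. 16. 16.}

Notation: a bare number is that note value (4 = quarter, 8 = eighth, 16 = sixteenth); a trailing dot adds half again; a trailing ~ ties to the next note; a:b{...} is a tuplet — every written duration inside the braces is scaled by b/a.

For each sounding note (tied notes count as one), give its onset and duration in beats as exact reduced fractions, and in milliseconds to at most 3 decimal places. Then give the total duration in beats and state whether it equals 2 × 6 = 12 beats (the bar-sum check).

1) 0.0ms=0b +576.923ms=3/2b
2) 576.923ms=3/2b +961.538ms=5/2b
3) 1538.462ms=4b +384.615ms=1b
4) 1923.077ms=5b +384.615ms=1b
5) 2307.692ms=6b +329.67ms=6/7b
6) 2637.363ms=48/7b +659.341ms=12/7b
7) 3296.703ms=60/7b +329.67ms=6/7b
8) 3626.374ms=66/7b +329.67ms=6/7b
9) 3956.044ms=72/7b +329.67ms=6/7b
10) 4285.714ms=78/7b +329.67ms=6/7b
Σ=12b of 12 (156bpm 6/8) — PASS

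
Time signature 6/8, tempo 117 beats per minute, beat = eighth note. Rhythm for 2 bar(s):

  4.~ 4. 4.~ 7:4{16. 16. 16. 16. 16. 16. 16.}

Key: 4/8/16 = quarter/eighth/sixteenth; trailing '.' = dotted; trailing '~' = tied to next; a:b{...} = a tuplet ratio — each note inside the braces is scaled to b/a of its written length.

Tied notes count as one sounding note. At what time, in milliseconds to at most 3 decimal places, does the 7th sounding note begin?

note 7 onset = 78/7b = 5714.286ms

1. 0.0ms @ 0 + 3076.923ms (6)
2. 3076.923ms @ 6 + 1758.242ms (24/7)
3. 4835.165ms @ 66/7 + 219.78ms (3/7)
4. 5054.945ms @ 69/7 + 219.78ms (3/7)
5. 5274.725ms @ 72/7 + 219.78ms (3/7)
6. 5494.505ms @ 75/7 + 219.78ms (3/7)
7. 5714.286ms @ 78/7 + 219.78ms (3/7)
8. 5934.066ms @ 81/7 + 219.78ms (3/7)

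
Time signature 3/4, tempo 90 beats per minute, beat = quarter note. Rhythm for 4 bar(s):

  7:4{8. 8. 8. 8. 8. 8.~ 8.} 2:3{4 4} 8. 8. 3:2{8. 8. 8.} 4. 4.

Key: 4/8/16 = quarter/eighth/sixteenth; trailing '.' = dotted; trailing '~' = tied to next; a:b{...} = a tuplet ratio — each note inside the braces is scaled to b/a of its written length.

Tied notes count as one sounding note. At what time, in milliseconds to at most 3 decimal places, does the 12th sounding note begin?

note 12 onset = 8b = 5333.333ms

1. 0.0ms @ 0 + 285.714ms (3/7)
2. 285.714ms @ 3/7 + 285.714ms (3/7)
3. 571.429ms @ 6/7 + 285.714ms (3/7)
4. 857.143ms @ 9/7 + 285.714ms (3/7)
5. 1142.857ms @ 12/7 + 285.714ms (3/7)
6. 1428.571ms @ 15/7 + 571.429ms (6/7)
7. 2000.0ms @ 3 + 1000.0ms (3/2)
8. 3000.0ms @ 9/2 + 1000.0ms (3/2)
9. 4000.0ms @ 6 + 500.0ms (3/4)
10. 4500.0ms @ 27/4 + 500.0ms (3/4)
11. 5000.0ms @ 15/2 + 333.333ms (1/2)
12. 5333.333ms @ 8 + 333.333ms (1/2)
13. 5666.667ms @ 17/2 + 333.333ms (1/2)
14. 6000.0ms @ 9 + 1000.0ms (3/2)
15. 7000.0ms @ 21/2 + 1000.0ms (3/2)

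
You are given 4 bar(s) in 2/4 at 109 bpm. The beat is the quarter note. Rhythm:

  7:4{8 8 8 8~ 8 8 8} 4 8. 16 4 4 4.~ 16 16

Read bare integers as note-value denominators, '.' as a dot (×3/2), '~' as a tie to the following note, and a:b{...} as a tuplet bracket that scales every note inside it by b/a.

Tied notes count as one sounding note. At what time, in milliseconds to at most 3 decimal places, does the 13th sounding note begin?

note 13 onset = 31/4b = 4266.055ms

1. 0.0ms @ 0 + 157.274ms (2/7)
2. 157.274ms @ 2/7 + 157.274ms (2/7)
3. 314.548ms @ 4/7 + 157.274ms (2/7)
4. 471.822ms @ 6/7 + 314.548ms (4/7)
5. 786.37ms @ 10/7 + 157.274ms (2/7)
6. 943.644ms @ 12/7 + 157.274ms (2/7)
7. 1100.917ms @ 2 + 550.459ms (1)
8. 1651.376ms @ 3 + 412.844ms (3/4)
9. 2064.22ms @ 15/4 + 137.615ms (1/4)
10. 2201.835ms @ 4 + 550.459ms (1)
11. 2752.294ms @ 5 + 550.459ms (1)
12. 3302.752ms @ 6 + 963.303ms (7/4)
13. 4266.055ms @ 31/4 + 137.615ms (1/4)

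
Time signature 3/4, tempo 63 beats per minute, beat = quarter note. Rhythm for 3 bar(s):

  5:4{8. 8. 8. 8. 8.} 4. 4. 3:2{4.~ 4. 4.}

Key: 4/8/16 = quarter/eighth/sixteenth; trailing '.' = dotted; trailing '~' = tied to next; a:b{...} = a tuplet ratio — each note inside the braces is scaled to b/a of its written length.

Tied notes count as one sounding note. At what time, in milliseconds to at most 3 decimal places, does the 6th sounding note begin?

note 6 onset = 3b = 2857.143ms

1. 0.0ms @ 0 + 571.429ms (3/5)
2. 571.429ms @ 3/5 + 571.429ms (3/5)
3. 1142.857ms @ 6/5 + 571.429ms (3/5)
4. 1714.286ms @ 9/5 + 571.429ms (3/5)
5. 2285.714ms @ 12/5 + 571.429ms (3/5)
6. 2857.143ms @ 3 + 1428.571ms (3/2)
7. 4285.714ms @ 9/2 + 1428.571ms (3/2)
8. 5714.286ms @ 6 + 1904.762ms (2)
9. 7619.048ms @ 8 + 952.381ms (1)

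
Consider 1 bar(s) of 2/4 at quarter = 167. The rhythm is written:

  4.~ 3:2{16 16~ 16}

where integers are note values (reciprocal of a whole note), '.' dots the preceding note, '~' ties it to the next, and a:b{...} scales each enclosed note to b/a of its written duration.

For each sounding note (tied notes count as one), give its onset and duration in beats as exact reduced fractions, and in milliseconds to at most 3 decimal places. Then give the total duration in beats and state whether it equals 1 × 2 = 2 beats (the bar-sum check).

1) 0.0ms=0b +598.802ms=5/3b
2) 598.802ms=5/3b +119.76ms=1/3b
Σ=2b of 2 (167bpm 2/4) — PASS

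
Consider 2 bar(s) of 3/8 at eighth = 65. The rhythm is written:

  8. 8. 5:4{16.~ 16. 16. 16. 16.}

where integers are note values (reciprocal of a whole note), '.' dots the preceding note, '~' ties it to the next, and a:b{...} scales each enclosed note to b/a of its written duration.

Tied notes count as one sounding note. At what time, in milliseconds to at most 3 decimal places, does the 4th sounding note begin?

note 4 onset = 21/5b = 3876.923ms

1. 0.0ms @ 0 + 1384.615ms (3/2)
2. 1384.615ms @ 3/2 + 1384.615ms (3/2)
3. 2769.231ms @ 3 + 1107.692ms (6/5)
4. 3876.923ms @ 21/5 + 553.846ms (3/5)
5. 4430.769ms @ 24/5 + 553.846ms (3/5)
6. 4984.615ms @ 27/5 + 553.846ms (3/5)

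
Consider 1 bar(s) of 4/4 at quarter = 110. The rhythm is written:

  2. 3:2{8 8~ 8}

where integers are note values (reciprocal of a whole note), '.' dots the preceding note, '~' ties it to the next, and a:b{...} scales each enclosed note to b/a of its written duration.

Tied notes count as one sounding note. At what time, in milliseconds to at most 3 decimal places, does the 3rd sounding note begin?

note 3 onset = 10/3b = 1818.182ms

1. 0.0ms @ 0 + 1636.364ms (3)
2. 1636.364ms @ 3 + 181.818ms (1/3)
3. 1818.182ms @ 10/3 + 363.636ms (2/3)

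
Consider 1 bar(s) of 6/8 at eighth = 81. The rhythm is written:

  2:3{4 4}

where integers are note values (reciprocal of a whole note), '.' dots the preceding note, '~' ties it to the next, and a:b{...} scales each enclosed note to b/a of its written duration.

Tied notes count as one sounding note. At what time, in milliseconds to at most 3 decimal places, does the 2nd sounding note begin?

note 2 onset = 3b = 2222.222ms

1. 0.0ms @ 0 + 2222.222ms (3)
2. 2222.222ms @ 3 + 2222.222ms (3)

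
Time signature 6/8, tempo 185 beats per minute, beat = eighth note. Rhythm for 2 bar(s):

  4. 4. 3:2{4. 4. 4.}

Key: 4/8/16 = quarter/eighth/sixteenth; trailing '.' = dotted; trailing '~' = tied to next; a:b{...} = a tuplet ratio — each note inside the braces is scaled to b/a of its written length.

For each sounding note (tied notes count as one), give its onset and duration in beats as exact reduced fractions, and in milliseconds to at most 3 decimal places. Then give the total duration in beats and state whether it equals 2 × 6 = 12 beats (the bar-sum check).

1) 0.0ms=0b +972.973ms=3b
2) 972.973ms=3b +972.973ms=3b
3) 1945.946ms=6b +648.649ms=2b
4) 2594.595ms=8b +648.649ms=2b
5) 3243.243ms=10b +648.649ms=2b
Σ=12b of 12 (185bpm 6/8) — PASS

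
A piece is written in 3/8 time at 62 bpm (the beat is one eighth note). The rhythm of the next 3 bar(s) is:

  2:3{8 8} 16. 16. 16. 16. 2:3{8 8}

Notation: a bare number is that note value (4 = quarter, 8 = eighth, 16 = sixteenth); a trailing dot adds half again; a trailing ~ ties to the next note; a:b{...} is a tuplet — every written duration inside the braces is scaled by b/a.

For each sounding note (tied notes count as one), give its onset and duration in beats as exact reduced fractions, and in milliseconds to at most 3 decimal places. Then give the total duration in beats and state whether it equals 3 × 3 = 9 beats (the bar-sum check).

1) 0.0ms=0b +1451.613ms=3/2b
2) 1451.613ms=3/2b +1451.613ms=3/2b
3) 2903.226ms=3b +725.806ms=3/4b
4) 3629.032ms=15/4b +725.806ms=3/4b
5) 4354.839ms=9/2b +725.806ms=3/4b
6) 5080.645ms=21/4b +725.806ms=3/4b
7) 5806.452ms=6b +1451.613ms=3/2b
8) 7258.065ms=15/2b +1451.613ms=3/2b
Σ=9b of 9 (62bpm 3/8) — PASS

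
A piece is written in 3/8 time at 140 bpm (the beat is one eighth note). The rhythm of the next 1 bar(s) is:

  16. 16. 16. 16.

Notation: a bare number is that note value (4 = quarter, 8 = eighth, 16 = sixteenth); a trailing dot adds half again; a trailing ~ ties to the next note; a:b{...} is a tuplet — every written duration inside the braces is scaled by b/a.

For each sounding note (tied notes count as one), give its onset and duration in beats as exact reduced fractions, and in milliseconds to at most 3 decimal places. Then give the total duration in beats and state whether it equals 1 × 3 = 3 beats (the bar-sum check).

1) 0.0ms=0b +321.429ms=3/4b
2) 321.429ms=3/4b +321.429ms=3/4b
3) 642.857ms=3/2b +321.429ms=3/4b
4) 964.286ms=9/4b +321.429ms=3/4b
Σ=3b of 3 (140bpm 3/8) — PASS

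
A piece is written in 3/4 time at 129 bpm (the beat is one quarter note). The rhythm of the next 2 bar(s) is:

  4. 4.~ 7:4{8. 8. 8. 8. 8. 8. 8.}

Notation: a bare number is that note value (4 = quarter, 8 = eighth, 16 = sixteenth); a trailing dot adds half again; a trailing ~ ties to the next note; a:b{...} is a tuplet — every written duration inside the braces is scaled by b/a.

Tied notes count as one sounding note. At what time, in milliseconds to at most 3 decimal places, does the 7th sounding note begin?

1. 0.0ms @ 0 + 697.674ms (3/2)
2. 697.674ms @ 3/2 + 897.01ms (27/14)
3. 1594.684ms @ 24/7 + 199.336ms (3/7)
4. 1794.02ms @ 27/7 + 199.336ms (3/7)
5. 1993.355ms @ 30/7 + 199.336ms (3/7)
6. 2192.691ms @ 33/7 + 199.336ms (3/7)
7. 2392.027ms @ 36/7 + 199.336ms (3/7)
8. 2591.362ms @ 39/7 + 199.336ms (3/7)

note 7 onset = 36/7b = 2392.027ms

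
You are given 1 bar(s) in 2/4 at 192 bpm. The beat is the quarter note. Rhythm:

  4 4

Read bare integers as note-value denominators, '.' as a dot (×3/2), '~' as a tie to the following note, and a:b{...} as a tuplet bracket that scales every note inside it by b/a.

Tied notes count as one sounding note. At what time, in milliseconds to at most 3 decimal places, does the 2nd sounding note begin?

1. 0.0ms @ 0 + 312.5ms (1)
2. 312.5ms @ 1 + 312.5ms (1)

note 2 onset = 1b = 312.5ms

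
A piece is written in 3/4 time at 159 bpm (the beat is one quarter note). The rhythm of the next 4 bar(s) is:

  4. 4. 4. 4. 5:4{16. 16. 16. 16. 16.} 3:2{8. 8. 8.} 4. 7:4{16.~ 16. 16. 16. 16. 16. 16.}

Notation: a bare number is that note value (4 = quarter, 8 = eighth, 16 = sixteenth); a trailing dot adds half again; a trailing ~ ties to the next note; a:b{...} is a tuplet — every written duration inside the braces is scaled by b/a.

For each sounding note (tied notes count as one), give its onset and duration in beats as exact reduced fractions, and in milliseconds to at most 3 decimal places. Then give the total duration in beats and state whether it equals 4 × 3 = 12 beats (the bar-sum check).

1) 0.0ms=0b +566.038ms=3/2b
2) 566.038ms=3/2b +566.038ms=3/2b
3) 1132.075ms=3b +566.038ms=3/2b
4) 1698.113ms=9/2b +566.038ms=3/2b
5) 2264.151ms=6b +113.208ms=3/10b
6) 2377.358ms=63/10b +113.208ms=3/10b
7) 2490.566ms=33/5b +113.208ms=3/10b
8) 2603.774ms=69/10b +113.208ms=3/10b
9) 2716.981ms=36/5b +113.208ms=3/10b
10) 2830.189ms=15/2b +188.679ms=1/2b
11) 3018.868ms=8b +188.679ms=1/2b
12) 3207.547ms=17/2b +188.679ms=1/2b
13) 3396.226ms=9b +566.038ms=3/2b
14) 3962.264ms=21/2b +161.725ms=3/7b
15) 4123.989ms=153/14b +80.863ms=3/14b
16) 4204.852ms=78/7b +80.863ms=3/14b
17) 4285.714ms=159/14b +80.863ms=3/14b
18) 4366.577ms=81/7b +80.863ms=3/14b
19) 4447.439ms=165/14b +80.863ms=3/14b
Σ=12b of 12 (159bpm 3/4) — PASS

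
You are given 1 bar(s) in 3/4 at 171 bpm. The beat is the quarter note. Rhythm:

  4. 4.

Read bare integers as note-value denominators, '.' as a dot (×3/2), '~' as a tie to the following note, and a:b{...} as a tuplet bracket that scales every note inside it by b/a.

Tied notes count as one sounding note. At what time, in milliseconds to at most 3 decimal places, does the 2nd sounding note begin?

note 2 onset = 3/2b = 526.316ms

1. 0.0ms @ 0 + 526.316ms (3/2)
2. 526.316ms @ 3/2 + 526.316ms (3/2)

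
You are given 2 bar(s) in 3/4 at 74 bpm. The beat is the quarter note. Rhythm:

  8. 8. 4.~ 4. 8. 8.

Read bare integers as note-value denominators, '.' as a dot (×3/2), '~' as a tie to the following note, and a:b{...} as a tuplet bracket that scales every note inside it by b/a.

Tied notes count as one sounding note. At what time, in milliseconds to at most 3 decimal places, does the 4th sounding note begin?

note 4 onset = 9/2b = 3648.649ms

1. 0.0ms @ 0 + 608.108ms (3/4)
2. 608.108ms @ 3/4 + 608.108ms (3/4)
3. 1216.216ms @ 3/2 + 2432.432ms (3)
4. 3648.649ms @ 9/2 + 608.108ms (3/4)
5. 4256.757ms @ 21/4 + 608.108ms (3/4)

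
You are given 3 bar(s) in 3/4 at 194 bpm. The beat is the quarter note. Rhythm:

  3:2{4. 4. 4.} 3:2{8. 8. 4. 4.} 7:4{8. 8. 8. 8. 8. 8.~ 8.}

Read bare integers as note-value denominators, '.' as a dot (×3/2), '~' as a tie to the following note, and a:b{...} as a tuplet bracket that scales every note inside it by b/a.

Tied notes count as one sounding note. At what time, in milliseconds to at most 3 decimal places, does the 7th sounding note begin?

note 7 onset = 5b = 1546.392ms

1. 0.0ms @ 0 + 309.278ms (1)
2. 309.278ms @ 1 + 309.278ms (1)
3. 618.557ms @ 2 + 309.278ms (1)
4. 927.835ms @ 3 + 154.639ms (1/2)
5. 1082.474ms @ 7/2 + 154.639ms (1/2)
6. 1237.113ms @ 4 + 309.278ms (1)
7. 1546.392ms @ 5 + 309.278ms (1)
8. 1855.67ms @ 6 + 132.548ms (3/7)
9. 1988.218ms @ 45/7 + 132.548ms (3/7)
10. 2120.766ms @ 48/7 + 132.548ms (3/7)
11. 2253.314ms @ 51/7 + 132.548ms (3/7)
12. 2385.862ms @ 54/7 + 132.548ms (3/7)
13. 2518.409ms @ 57/7 + 265.096ms (6/7)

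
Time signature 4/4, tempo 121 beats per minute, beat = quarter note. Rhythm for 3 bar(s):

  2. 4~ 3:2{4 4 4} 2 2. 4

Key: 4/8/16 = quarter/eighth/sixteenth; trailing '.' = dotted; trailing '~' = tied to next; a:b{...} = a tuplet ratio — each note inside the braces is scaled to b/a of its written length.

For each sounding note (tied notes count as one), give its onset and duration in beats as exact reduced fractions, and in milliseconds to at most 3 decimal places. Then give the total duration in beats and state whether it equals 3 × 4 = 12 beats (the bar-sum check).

1) 0.0ms=0b +1487.603ms=3b
2) 1487.603ms=3b +826.446ms=5/3b
3) 2314.05ms=14/3b +330.579ms=2/3b
4) 2644.628ms=16/3b +330.579ms=2/3b
5) 2975.207ms=6b +991.736ms=2b
6) 3966.942ms=8b +1487.603ms=3b
7) 5454.545ms=11b +495.868ms=1b
Σ=12b of 12 (121bpm 4/4) — PASS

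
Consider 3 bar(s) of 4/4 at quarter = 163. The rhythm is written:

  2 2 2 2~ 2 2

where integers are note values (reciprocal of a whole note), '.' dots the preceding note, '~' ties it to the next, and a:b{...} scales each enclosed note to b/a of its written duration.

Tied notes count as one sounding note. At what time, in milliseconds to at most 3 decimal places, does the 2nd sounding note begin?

note 2 onset = 2b = 736.196ms

1. 0.0ms @ 0 + 736.196ms (2)
2. 736.196ms @ 2 + 736.196ms (2)
3. 1472.393ms @ 4 + 736.196ms (2)
4. 2208.589ms @ 6 + 1472.393ms (4)
5. 3680.982ms @ 10 + 736.196ms (2)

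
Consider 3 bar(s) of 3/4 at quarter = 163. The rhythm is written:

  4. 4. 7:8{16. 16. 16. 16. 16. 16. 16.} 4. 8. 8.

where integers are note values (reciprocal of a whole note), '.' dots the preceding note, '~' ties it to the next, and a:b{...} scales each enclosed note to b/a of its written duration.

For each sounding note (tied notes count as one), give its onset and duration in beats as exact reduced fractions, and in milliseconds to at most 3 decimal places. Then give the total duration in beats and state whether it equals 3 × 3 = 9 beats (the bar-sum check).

1) 0.0ms=0b +552.147ms=3/2b
2) 552.147ms=3/2b +552.147ms=3/2b
3) 1104.294ms=3b +157.756ms=3/7b
4) 1262.051ms=24/7b +157.756ms=3/7b
5) 1419.807ms=27/7b +157.756ms=3/7b
6) 1577.564ms=30/7b +157.756ms=3/7b
7) 1735.32ms=33/7b +157.756ms=3/7b
8) 1893.076ms=36/7b +157.756ms=3/7b
9) 2050.833ms=39/7b +157.756ms=3/7b
10) 2208.589ms=6b +552.147ms=3/2b
11) 2760.736ms=15/2b +276.074ms=3/4b
12) 3036.81ms=33/4b +276.074ms=3/4b
Σ=9b of 9 (163bpm 3/4) — PASS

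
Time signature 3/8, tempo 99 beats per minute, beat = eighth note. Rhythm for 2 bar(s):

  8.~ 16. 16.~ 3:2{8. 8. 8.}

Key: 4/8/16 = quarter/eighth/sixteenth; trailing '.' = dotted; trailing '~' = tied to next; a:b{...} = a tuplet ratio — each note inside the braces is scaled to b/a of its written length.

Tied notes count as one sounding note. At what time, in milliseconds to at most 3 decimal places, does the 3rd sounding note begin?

note 3 onset = 4b = 2424.242ms

1. 0.0ms @ 0 + 1363.636ms (9/4)
2. 1363.636ms @ 9/4 + 1060.606ms (7/4)
3. 2424.242ms @ 4 + 606.061ms (1)
4. 3030.303ms @ 5 + 606.061ms (1)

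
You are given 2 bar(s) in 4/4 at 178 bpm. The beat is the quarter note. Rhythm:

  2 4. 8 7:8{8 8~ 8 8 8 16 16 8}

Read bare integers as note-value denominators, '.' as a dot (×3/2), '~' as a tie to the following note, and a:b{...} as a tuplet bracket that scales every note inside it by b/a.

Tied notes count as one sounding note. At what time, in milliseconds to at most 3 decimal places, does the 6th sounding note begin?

1. 0.0ms @ 0 + 674.157ms (2)
2. 674.157ms @ 2 + 505.618ms (3/2)
3. 1179.775ms @ 7/2 + 168.539ms (1/2)
4. 1348.315ms @ 4 + 192.616ms (4/7)
5. 1540.931ms @ 32/7 + 385.233ms (8/7)
6. 1926.164ms @ 40/7 + 192.616ms (4/7)
7. 2118.78ms @ 44/7 + 192.616ms (4/7)
8. 2311.396ms @ 48/7 + 96.308ms (2/7)
9. 2407.705ms @ 50/7 + 96.308ms (2/7)
10. 2504.013ms @ 52/7 + 192.616ms (4/7)

note 6 onset = 40/7b = 1926.164ms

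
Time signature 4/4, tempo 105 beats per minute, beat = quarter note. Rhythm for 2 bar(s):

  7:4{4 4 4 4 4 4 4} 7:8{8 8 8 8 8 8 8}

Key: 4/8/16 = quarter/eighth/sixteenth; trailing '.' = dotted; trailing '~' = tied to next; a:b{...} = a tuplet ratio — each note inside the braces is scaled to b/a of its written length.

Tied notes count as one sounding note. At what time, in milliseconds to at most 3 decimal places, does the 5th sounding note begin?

1. 0.0ms @ 0 + 326.531ms (4/7)
2. 326.531ms @ 4/7 + 326.531ms (4/7)
3. 653.061ms @ 8/7 + 326.531ms (4/7)
4. 979.592ms @ 12/7 + 326.531ms (4/7)
5. 1306.122ms @ 16/7 + 326.531ms (4/7)
6. 1632.653ms @ 20/7 + 326.531ms (4/7)
7. 1959.184ms @ 24/7 + 326.531ms (4/7)
8. 2285.714ms @ 4 + 326.531ms (4/7)
9. 2612.245ms @ 32/7 + 326.531ms (4/7)
10. 2938.776ms @ 36/7 + 326.531ms (4/7)
11. 3265.306ms @ 40/7 + 326.531ms (4/7)
12. 3591.837ms @ 44/7 + 326.531ms (4/7)
13. 3918.367ms @ 48/7 + 326.531ms (4/7)
14. 4244.898ms @ 52/7 + 326.531ms (4/7)

note 5 onset = 16/7b = 1306.122ms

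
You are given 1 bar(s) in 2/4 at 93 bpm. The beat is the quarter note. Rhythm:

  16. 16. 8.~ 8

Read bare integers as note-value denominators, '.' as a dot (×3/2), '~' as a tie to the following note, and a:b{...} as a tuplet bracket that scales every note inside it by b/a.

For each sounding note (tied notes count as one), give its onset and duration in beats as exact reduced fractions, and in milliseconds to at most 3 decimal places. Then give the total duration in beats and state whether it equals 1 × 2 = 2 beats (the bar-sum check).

1) 0.0ms=0b +241.935ms=3/8b
2) 241.935ms=3/8b +241.935ms=3/8b
3) 483.871ms=3/4b +806.452ms=5/4b
Σ=2b of 2 (93bpm 2/4) — PASS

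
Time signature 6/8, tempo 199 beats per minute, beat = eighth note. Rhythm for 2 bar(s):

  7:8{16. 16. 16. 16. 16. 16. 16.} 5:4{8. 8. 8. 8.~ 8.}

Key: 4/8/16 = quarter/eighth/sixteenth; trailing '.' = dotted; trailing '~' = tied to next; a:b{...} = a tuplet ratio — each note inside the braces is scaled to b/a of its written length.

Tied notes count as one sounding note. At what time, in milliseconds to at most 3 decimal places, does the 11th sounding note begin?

note 11 onset = 48/5b = 2894.472ms

1. 0.0ms @ 0 + 258.435ms (6/7)
2. 258.435ms @ 6/7 + 258.435ms (6/7)
3. 516.87ms @ 12/7 + 258.435ms (6/7)
4. 775.305ms @ 18/7 + 258.435ms (6/7)
5. 1033.74ms @ 24/7 + 258.435ms (6/7)
6. 1292.175ms @ 30/7 + 258.435ms (6/7)
7. 1550.61ms @ 36/7 + 258.435ms (6/7)
8. 1809.045ms @ 6 + 361.809ms (6/5)
9. 2170.854ms @ 36/5 + 361.809ms (6/5)
10. 2532.663ms @ 42/5 + 361.809ms (6/5)
11. 2894.472ms @ 48/5 + 723.618ms (12/5)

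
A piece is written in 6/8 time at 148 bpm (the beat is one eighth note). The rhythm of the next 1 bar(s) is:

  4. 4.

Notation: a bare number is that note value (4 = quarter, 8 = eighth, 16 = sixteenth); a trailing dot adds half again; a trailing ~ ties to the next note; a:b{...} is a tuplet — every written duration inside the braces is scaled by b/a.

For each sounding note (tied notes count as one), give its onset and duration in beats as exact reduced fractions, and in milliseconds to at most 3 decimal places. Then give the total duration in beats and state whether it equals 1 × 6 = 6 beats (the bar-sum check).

1) 0.0ms=0b +1216.216ms=3b
2) 1216.216ms=3b +1216.216ms=3b
Σ=6b of 6 (148bpm 6/8) — PASS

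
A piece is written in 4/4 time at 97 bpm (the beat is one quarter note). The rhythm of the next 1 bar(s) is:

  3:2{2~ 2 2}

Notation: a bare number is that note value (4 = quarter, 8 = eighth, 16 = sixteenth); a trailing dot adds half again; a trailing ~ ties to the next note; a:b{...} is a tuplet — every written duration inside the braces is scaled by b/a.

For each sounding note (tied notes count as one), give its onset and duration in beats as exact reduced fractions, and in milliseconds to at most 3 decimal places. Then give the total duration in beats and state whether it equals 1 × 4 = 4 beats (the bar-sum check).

1) 0.0ms=0b +1649.485ms=8/3b
2) 1649.485ms=8/3b +824.742ms=4/3b
Σ=4b of 4 (97bpm 4/4) — PASS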